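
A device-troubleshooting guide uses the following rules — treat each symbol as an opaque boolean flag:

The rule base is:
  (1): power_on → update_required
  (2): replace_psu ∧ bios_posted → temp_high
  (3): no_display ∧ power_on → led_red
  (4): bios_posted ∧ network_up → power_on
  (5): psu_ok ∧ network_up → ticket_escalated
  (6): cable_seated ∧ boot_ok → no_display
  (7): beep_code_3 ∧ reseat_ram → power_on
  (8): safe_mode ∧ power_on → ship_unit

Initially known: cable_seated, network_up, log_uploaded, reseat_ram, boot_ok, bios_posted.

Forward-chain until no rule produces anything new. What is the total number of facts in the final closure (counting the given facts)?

10

Round 1 — (4), (6), derive power_on, no_display.
Round 2 — (1), (3), derive update_required, led_red.
Closure: {bios_posted, boot_ok, cable_seated, led_red, log_uploaded, network_up, no_display, power_on, reseat_ram, update_required} — 10 facts.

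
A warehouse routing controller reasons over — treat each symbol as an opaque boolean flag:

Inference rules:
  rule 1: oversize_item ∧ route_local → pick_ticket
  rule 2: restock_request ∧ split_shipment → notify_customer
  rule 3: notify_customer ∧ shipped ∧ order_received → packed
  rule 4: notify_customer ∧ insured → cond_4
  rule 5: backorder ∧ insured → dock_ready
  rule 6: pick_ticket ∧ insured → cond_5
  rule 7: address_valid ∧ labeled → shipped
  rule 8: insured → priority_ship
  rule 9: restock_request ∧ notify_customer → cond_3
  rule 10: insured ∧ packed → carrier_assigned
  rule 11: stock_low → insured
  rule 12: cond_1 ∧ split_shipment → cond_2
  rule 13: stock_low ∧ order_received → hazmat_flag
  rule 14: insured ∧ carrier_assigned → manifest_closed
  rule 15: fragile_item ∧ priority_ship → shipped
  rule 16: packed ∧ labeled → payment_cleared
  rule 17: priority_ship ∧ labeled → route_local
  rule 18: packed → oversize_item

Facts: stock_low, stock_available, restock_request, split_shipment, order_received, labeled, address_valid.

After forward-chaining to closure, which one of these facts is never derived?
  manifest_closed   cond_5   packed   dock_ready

dock_ready

Round 1 — rule 2, rule 7, rule 11, rule 13, derive notify_customer, shipped, insured, hazmat_flag.
Round 2 — rule 3, rule 4, rule 8, rule 9, derive packed, cond_4, priority_ship, cond_3.
Round 3 — rule 10, rule 16, rule 17, rule 18, derive carrier_assigned, payment_cleared, route_local, oversize_item.
Round 4 — rule 1, rule 14, derive pick_ticket, manifest_closed.
Round 5 — rule 6, derive cond_5.
Derived: packed (round 2), cond_5 (round 5), manifest_closed (round 4). dock_ready never appears in any round.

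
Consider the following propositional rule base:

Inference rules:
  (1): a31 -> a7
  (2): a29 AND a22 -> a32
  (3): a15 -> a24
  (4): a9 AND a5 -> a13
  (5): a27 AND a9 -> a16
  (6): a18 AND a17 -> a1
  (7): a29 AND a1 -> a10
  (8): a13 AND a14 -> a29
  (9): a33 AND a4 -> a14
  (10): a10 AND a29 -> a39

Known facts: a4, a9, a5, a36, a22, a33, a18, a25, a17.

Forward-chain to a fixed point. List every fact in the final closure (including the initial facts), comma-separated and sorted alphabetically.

a1, a10, a13, a14, a17, a18, a22, a25, a29, a32, a33, a36, a39, a4, a5, a9

Round 1 fires (4), (6), (9), giving a13, a1, a14.
Round 2 fires (8), giving a29.
Round 3 fires (2), (7), giving a32, a10.
Round 4 fires (10), giving a39.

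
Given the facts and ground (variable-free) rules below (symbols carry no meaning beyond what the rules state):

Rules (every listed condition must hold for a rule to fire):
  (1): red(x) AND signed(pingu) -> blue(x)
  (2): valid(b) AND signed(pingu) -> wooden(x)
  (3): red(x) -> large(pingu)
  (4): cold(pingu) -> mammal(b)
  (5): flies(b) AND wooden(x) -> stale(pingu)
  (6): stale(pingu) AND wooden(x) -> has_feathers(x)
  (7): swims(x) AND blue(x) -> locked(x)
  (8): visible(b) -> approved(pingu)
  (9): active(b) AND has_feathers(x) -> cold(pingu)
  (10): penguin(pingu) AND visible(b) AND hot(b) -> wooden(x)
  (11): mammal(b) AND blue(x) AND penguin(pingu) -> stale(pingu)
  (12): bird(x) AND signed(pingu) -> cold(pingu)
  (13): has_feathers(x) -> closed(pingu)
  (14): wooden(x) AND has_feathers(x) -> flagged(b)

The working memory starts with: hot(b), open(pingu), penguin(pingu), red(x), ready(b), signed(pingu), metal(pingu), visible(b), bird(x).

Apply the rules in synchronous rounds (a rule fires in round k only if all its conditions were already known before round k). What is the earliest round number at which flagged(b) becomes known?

5

Round 1: (1) [red(x) AND signed(pingu) -> blue(x)]; (3) [red(x) -> large(pingu)]; (8) [visible(b) -> approved(pingu)]; (10) [penguin(pingu) AND visible(b) AND hot(b) -> wooden(x)]; (12) [bird(x) AND signed(pingu) -> cold(pingu)]. Adds blue(x), large(pingu), approved(pingu), wooden(x), cold(pingu).
Round 2: (4) [cold(pingu) -> mammal(b)]. Adds mammal(b).
Round 3: (11) [mammal(b) AND blue(x) AND penguin(pingu) -> stale(pingu)]. Adds stale(pingu).
Round 4: (6) [stale(pingu) AND wooden(x) -> has_feathers(x)]. Adds has_feathers(x).
Round 5: (13) [has_feathers(x) -> closed(pingu)]; (14) [wooden(x) AND has_feathers(x) -> flagged(b)]. Adds closed(pingu), flagged(b).
flagged(b) first appears in round 5.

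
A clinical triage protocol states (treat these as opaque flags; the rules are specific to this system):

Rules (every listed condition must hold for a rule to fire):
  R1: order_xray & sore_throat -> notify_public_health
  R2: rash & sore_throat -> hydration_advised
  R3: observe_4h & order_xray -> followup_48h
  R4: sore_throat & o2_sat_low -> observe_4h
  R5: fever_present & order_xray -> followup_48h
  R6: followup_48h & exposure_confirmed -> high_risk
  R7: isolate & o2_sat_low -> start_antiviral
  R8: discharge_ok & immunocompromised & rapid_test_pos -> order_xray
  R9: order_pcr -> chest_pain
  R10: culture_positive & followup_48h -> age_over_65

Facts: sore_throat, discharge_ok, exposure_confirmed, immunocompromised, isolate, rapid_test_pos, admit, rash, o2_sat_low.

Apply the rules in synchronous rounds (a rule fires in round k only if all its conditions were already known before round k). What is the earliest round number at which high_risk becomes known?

3

Round 1: R2 [rash & sore_throat -> hydration_advised]; R4 [sore_throat & o2_sat_low -> observe_4h]; R7 [isolate & o2_sat_low -> start_antiviral]; R8 [discharge_ok & immunocompromised & rapid_test_pos -> order_xray]. New: hydration_advised, observe_4h, start_antiviral, order_xray.
Round 2: R1 [order_xray & sore_throat -> notify_public_health]; R3 [observe_4h & order_xray -> followup_48h]. New: notify_public_health, followup_48h.
Round 3: R6 [followup_48h & exposure_confirmed -> high_risk]. New: high_risk.
high_risk first appears in round 3.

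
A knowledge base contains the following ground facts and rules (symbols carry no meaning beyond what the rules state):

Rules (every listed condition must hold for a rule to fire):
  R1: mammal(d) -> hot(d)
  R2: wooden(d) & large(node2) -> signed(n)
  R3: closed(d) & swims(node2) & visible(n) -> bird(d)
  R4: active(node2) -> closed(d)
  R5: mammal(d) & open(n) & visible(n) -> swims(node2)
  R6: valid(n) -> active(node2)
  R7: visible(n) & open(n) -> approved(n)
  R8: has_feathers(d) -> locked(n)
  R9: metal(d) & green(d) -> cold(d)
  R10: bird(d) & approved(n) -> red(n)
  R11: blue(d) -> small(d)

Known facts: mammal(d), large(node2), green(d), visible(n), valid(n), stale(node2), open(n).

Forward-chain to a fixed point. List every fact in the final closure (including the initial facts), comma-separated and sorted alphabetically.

active(node2), approved(n), bird(d), closed(d), green(d), hot(d), large(node2), mammal(d), open(n), red(n), stale(node2), swims(node2), valid(n), visible(n)

Round 1: R1 [mammal(d) -> hot(d)]; R5 [mammal(d) & open(n) & visible(n) -> swims(node2)]; R6 [valid(n) -> active(node2)]; R7 [visible(n) & open(n) -> approved(n)]. Adds hot(d), swims(node2), active(node2), approved(n).
Round 2: R4 [active(node2) -> closed(d)]. Adds closed(d).
Round 3: R3 [closed(d) & swims(node2) & visible(n) -> bird(d)]. Adds bird(d).
Round 4: R10 [bird(d) & approved(n) -> red(n)]. Adds red(n).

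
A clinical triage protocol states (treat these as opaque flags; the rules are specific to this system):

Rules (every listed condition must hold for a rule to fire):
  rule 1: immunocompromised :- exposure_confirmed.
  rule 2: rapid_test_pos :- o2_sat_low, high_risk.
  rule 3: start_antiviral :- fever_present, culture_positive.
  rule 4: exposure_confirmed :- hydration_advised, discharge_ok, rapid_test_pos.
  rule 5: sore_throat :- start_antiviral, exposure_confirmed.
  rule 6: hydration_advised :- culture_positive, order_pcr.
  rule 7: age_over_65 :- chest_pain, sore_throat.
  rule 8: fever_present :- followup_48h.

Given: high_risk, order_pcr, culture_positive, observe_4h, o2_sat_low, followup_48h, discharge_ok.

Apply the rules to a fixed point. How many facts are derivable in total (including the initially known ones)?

14

Round 1 — rule 2, rule 6, rule 8, derive rapid_test_pos, hydration_advised, fever_present.
Round 2 — rule 3, rule 4, derive start_antiviral, exposure_confirmed.
Round 3 — rule 1, rule 5, derive immunocompromised, sore_throat.
Closure: {culture_positive, discharge_ok, exposure_confirmed, fever_present, followup_48h, high_risk, hydration_advised, immunocompromised, o2_sat_low, observe_4h, order_pcr, rapid_test_pos, sore_throat, start_antiviral} — 14 facts.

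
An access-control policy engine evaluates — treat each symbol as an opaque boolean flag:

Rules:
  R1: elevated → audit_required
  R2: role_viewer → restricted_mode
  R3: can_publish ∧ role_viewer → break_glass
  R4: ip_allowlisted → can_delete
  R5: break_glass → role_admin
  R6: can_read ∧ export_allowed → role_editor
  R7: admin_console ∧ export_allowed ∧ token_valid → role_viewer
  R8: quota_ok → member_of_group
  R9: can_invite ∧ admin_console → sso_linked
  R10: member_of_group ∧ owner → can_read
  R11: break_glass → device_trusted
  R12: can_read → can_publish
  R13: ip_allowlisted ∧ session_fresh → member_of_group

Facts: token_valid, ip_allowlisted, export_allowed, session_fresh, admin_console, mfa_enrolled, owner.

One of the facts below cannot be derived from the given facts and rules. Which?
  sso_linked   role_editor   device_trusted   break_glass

sso_linked

Round 1 — R4, R7, R13, derive can_delete, role_viewer, member_of_group.
Round 2 — R2, R10, derive restricted_mode, can_read.
Round 3 — R6, R12, derive role_editor, can_publish.
Round 4 — R3, derive break_glass.
Round 5 — R5, R11, derive role_admin, device_trusted.
Derived: role_editor (round 3), device_trusted (round 5), break_glass (round 4). sso_linked never appears in any round.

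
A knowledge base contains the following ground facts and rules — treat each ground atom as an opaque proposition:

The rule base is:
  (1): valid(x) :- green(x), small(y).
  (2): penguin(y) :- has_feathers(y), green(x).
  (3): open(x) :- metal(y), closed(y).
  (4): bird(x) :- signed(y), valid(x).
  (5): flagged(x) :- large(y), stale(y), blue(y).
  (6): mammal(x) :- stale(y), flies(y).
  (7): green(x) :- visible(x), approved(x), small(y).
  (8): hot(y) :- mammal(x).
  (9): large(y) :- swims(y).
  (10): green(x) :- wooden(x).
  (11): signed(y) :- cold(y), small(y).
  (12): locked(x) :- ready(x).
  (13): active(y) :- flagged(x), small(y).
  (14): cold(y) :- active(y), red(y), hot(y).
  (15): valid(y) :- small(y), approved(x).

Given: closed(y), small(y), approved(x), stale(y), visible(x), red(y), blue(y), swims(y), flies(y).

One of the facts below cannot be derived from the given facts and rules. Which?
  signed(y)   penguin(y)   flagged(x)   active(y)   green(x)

Round 1 — (6), (7), (9), (15), derive mammal(x), green(x), large(y), valid(y).
Round 2 — (1), (5), (8), derive valid(x), flagged(x), hot(y).
Round 3 — (13), derive active(y).
Round 4 — (14), derive cold(y).
Round 5 — (11), derive signed(y).
Round 6 — (4), derive bird(x).
Derived: signed(y) (round 5), active(y) (round 3), green(x) (round 1), flagged(x) (round 2). penguin(y) never appears in any round.

penguin(y)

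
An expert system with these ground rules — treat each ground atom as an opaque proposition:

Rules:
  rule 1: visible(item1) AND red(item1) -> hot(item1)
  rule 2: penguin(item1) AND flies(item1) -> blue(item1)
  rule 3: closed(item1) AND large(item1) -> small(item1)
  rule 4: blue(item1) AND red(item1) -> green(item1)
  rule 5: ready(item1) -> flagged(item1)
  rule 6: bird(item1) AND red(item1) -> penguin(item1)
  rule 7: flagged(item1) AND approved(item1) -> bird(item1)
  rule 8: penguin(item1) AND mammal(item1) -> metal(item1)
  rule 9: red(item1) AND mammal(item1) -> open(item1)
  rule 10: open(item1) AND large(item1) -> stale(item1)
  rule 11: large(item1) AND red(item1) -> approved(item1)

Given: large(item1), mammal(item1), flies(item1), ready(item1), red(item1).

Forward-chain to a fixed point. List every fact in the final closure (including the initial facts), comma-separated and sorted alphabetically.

approved(item1), bird(item1), blue(item1), flagged(item1), flies(item1), green(item1), large(item1), mammal(item1), metal(item1), open(item1), penguin(item1), ready(item1), red(item1), stale(item1)

Round 1: rule 5 [ready(item1) -> flagged(item1)]; rule 9 [red(item1) AND mammal(item1) -> open(item1)]; rule 11 [large(item1) AND red(item1) -> approved(item1)]. Adds flagged(item1), open(item1), approved(item1).
Round 2: rule 7 [flagged(item1) AND approved(item1) -> bird(item1)]; rule 10 [open(item1) AND large(item1) -> stale(item1)]. Adds bird(item1), stale(item1).
Round 3: rule 6 [bird(item1) AND red(item1) -> penguin(item1)]. Adds penguin(item1).
Round 4: rule 2 [penguin(item1) AND flies(item1) -> blue(item1)]; rule 8 [penguin(item1) AND mammal(item1) -> metal(item1)]. Adds blue(item1), metal(item1).
Round 5: rule 4 [blue(item1) AND red(item1) -> green(item1)]. Adds green(item1).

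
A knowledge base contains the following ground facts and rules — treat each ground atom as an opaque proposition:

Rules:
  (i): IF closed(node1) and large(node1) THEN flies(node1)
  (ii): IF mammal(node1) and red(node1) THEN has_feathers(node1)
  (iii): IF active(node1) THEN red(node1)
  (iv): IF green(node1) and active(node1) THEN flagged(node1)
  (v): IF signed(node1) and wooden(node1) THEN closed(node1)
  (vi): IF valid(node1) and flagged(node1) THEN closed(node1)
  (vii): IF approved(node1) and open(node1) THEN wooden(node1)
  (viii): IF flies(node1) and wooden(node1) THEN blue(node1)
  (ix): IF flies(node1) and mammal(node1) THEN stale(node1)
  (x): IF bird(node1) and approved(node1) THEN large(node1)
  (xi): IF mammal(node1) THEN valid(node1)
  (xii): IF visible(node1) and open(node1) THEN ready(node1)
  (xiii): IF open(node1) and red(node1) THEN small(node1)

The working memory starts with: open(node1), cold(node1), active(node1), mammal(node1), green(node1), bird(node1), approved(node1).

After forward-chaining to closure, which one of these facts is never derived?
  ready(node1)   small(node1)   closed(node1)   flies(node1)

Round 1: (iii) [IF active(node1) THEN red(node1)]; (iv) [IF green(node1) and active(node1) THEN flagged(node1)]; (vii) [IF approved(node1) and open(node1) THEN wooden(node1)]; (x) [IF bird(node1) and approved(node1) THEN large(node1)]; (xi) [IF mammal(node1) THEN valid(node1)]. New: red(node1), flagged(node1), wooden(node1), large(node1), valid(node1).
Round 2: (ii) [IF mammal(node1) and red(node1) THEN has_feathers(node1)]; (vi) [IF valid(node1) and flagged(node1) THEN closed(node1)]; (xiii) [IF open(node1) and red(node1) THEN small(node1)]. New: has_feathers(node1), closed(node1), small(node1).
Round 3: (i) [IF closed(node1) and large(node1) THEN flies(node1)]. New: flies(node1).
Round 4: (viii) [IF flies(node1) and wooden(node1) THEN blue(node1)]; (ix) [IF flies(node1) and mammal(node1) THEN stale(node1)]. New: blue(node1), stale(node1).
Derived: small(node1) (round 2), flies(node1) (round 3), closed(node1) (round 2). ready(node1) never appears in any round.

ready(node1)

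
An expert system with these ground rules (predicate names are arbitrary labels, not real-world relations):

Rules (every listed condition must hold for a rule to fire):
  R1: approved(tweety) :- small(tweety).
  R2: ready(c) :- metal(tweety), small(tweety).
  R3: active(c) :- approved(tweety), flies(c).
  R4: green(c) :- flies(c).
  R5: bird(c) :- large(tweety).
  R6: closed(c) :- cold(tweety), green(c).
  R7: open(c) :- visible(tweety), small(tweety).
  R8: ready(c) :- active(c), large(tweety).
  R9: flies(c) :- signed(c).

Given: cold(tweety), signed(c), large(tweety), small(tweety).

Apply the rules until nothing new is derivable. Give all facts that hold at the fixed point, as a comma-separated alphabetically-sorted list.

active(c), approved(tweety), bird(c), closed(c), cold(tweety), flies(c), green(c), large(tweety), ready(c), signed(c), small(tweety)

Round 1: R1 [approved(tweety) :- small(tweety).]; R5 [bird(c) :- large(tweety).]; R9 [flies(c) :- signed(c).]. Adds approved(tweety), bird(c), flies(c).
Round 2: R3 [active(c) :- approved(tweety), flies(c).]; R4 [green(c) :- flies(c).]. Adds active(c), green(c).
Round 3: R6 [closed(c) :- cold(tweety), green(c).]; R8 [ready(c) :- active(c), large(tweety).]. Adds closed(c), ready(c).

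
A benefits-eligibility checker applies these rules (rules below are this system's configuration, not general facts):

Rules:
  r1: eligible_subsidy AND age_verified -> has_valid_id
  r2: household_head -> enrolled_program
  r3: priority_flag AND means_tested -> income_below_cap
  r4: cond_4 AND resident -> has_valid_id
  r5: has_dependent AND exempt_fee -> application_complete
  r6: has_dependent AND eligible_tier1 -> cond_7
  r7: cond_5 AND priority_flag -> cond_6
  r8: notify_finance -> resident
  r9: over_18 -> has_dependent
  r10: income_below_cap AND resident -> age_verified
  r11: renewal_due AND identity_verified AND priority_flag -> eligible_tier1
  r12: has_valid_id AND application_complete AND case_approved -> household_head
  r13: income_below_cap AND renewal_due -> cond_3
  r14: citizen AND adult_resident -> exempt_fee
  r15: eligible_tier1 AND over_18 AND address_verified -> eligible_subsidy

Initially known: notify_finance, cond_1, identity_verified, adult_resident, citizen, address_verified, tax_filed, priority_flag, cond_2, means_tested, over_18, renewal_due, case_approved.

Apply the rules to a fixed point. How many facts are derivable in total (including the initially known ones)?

26

Round 1: r3 [priority_flag AND means_tested -> income_below_cap]; r8 [notify_finance -> resident]; r9 [over_18 -> has_dependent]; r11 [renewal_due AND identity_verified AND priority_flag -> eligible_tier1]; r14 [citizen AND adult_resident -> exempt_fee]. New: income_below_cap, resident, has_dependent, eligible_tier1, exempt_fee.
Round 2: r5 [has_dependent AND exempt_fee -> application_complete]; r6 [has_dependent AND eligible_tier1 -> cond_7]; r10 [income_below_cap AND resident -> age_verified]; r13 [income_below_cap AND renewal_due -> cond_3]; r15 [eligible_tier1 AND over_18 AND address_verified -> eligible_subsidy]. New: application_complete, cond_7, age_verified, cond_3, eligible_subsidy.
Round 3: r1 [eligible_subsidy AND age_verified -> has_valid_id]. New: has_valid_id.
Round 4: r12 [has_valid_id AND application_complete AND case_approved -> household_head]. New: household_head.
Round 5: r2 [household_head -> enrolled_program]. New: enrolled_program.
Closure: {address_verified, adult_resident, age_verified, application_complete, case_approved, citizen, cond_1, cond_2, cond_3, cond_7, eligible_subsidy, eligible_tier1, enrolled_program, exempt_fee, has_dependent, has_valid_id, household_head, identity_verified, income_below_cap, means_tested, notify_finance, over_18, priority_flag, renewal_due, resident, tax_filed} — 26 facts.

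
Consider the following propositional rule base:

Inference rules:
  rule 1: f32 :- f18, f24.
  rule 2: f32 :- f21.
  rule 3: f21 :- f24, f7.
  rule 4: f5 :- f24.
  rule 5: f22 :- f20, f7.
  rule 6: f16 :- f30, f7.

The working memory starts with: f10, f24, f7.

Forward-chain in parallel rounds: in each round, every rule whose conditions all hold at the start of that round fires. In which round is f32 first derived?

2

Round 1: rule 3 [f21 :- f24, f7.]; rule 4 [f5 :- f24.]. Adds f21, f5.
Round 2: rule 2 [f32 :- f21.]. Adds f32.
f32 first appears in round 2.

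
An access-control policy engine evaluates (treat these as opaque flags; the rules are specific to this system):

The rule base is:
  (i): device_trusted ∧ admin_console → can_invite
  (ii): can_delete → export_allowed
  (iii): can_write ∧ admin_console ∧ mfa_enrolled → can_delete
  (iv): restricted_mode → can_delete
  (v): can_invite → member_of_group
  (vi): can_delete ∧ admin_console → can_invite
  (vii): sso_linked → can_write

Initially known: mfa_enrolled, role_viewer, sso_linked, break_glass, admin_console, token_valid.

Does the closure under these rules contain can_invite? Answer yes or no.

yes

Round 1 fires (vii), giving can_write.
Round 2 fires (iii), giving can_delete.
Round 3 fires (ii), (vi), giving export_allowed, can_invite.
Round 4 fires (v), giving member_of_group.
can_invite appears in round 3, so it is derivable.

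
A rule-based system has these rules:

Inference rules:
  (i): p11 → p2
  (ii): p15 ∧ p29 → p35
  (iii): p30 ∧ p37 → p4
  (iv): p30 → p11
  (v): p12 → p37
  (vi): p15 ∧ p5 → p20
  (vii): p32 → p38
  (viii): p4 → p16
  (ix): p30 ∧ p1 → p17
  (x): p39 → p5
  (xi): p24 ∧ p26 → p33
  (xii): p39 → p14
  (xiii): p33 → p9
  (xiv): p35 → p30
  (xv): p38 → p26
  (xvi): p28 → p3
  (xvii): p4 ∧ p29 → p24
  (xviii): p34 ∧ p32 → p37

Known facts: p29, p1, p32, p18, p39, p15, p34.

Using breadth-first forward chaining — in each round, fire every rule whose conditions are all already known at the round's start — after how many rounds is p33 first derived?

Round 1: (ii) [p15 ∧ p29 → p35]; (vii) [p32 → p38]; (x) [p39 → p5]; (xii) [p39 → p14]; (xviii) [p34 ∧ p32 → p37]. New: p35, p38, p5, p14, p37.
Round 2: (vi) [p15 ∧ p5 → p20]; (xiv) [p35 → p30]; (xv) [p38 → p26]. New: p20, p30, p26.
Round 3: (iii) [p30 ∧ p37 → p4]; (iv) [p30 → p11]; (ix) [p30 ∧ p1 → p17]. New: p4, p11, p17.
Round 4: (i) [p11 → p2]; (viii) [p4 → p16]; (xvii) [p4 ∧ p29 → p24]. New: p2, p16, p24.
Round 5: (xi) [p24 ∧ p26 → p33]. New: p33.
p33 first appears in round 5.

5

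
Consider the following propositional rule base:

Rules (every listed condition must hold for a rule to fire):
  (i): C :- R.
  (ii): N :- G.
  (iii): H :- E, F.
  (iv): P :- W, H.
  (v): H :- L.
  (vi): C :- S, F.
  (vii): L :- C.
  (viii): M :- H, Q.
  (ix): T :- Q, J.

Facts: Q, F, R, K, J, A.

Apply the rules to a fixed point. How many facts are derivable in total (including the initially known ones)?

11

Round 1 fires (i), (ix), giving C, T.
Round 2 fires (vii), giving L.
Round 3 fires (v), giving H.
Round 4 fires (viii), giving M.
Closure: {A, C, F, H, J, K, L, M, Q, R, T} — 11 facts.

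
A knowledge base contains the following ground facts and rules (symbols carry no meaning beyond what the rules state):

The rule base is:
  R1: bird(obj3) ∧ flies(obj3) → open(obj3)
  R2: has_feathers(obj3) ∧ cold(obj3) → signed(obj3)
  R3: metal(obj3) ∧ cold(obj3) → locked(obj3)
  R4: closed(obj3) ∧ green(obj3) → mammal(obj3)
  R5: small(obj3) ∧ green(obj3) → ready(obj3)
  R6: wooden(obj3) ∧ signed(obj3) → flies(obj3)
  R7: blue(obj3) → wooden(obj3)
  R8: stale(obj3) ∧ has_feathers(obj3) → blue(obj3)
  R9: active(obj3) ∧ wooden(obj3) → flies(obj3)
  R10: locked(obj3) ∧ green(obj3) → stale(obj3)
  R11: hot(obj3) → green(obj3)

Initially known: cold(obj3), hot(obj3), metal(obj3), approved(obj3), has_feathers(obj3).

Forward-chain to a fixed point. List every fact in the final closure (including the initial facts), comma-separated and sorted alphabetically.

[1] R2 [has_feathers(obj3) ∧ cold(obj3) → signed(obj3)]; R3 [metal(obj3) ∧ cold(obj3) → locked(obj3)]; R11 [hot(obj3) → green(obj3)]. ⇒ new: signed(obj3), locked(obj3), green(obj3).
[2] R10 [locked(obj3) ∧ green(obj3) → stale(obj3)]. ⇒ new: stale(obj3).
[3] R8 [stale(obj3) ∧ has_feathers(obj3) → blue(obj3)]. ⇒ new: blue(obj3).
[4] R7 [blue(obj3) → wooden(obj3)]. ⇒ new: wooden(obj3).
[5] R6 [wooden(obj3) ∧ signed(obj3) → flies(obj3)]. ⇒ new: flies(obj3).

approved(obj3), blue(obj3), cold(obj3), flies(obj3), green(obj3), has_feathers(obj3), hot(obj3), locked(obj3), metal(obj3), signed(obj3), stale(obj3), wooden(obj3)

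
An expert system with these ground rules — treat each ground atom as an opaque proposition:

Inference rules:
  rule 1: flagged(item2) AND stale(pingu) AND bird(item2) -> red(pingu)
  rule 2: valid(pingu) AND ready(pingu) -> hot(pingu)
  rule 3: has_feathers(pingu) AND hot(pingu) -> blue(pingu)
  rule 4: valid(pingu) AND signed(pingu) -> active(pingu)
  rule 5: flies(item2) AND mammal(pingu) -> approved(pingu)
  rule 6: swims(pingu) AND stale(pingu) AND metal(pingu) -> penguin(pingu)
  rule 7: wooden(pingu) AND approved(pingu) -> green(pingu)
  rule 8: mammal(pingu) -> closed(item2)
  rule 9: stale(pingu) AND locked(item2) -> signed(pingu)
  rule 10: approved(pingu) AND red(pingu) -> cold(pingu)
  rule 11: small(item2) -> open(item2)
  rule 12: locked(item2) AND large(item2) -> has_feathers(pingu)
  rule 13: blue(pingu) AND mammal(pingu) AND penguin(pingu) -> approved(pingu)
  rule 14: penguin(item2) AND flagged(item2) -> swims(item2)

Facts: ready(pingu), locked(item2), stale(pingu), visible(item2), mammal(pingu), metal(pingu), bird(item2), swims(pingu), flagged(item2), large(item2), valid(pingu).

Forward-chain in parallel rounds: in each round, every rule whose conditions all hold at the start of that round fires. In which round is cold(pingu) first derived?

Round 1 fires rule 1, rule 2, rule 6, rule 8, rule 9, rule 12, giving red(pingu), hot(pingu), penguin(pingu), closed(item2), signed(pingu), has_feathers(pingu).
Round 2 fires rule 3, rule 4, giving blue(pingu), active(pingu).
Round 3 fires rule 13, giving approved(pingu).
Round 4 fires rule 10, giving cold(pingu).
cold(pingu) first appears in round 4.

4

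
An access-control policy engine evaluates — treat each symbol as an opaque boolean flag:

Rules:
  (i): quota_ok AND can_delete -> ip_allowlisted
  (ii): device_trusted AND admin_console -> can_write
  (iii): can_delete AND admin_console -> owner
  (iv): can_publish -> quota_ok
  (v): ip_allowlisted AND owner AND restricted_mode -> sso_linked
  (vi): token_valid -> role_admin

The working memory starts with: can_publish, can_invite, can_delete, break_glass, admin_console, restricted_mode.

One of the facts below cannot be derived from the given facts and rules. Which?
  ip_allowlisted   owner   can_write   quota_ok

Round 1 — (iii), (iv), derive owner, quota_ok.
Round 2 — (i), derive ip_allowlisted.
Round 3 — (v), derive sso_linked.
Derived: owner (round 1), ip_allowlisted (round 2), quota_ok (round 1). can_write never appears in any round.

can_write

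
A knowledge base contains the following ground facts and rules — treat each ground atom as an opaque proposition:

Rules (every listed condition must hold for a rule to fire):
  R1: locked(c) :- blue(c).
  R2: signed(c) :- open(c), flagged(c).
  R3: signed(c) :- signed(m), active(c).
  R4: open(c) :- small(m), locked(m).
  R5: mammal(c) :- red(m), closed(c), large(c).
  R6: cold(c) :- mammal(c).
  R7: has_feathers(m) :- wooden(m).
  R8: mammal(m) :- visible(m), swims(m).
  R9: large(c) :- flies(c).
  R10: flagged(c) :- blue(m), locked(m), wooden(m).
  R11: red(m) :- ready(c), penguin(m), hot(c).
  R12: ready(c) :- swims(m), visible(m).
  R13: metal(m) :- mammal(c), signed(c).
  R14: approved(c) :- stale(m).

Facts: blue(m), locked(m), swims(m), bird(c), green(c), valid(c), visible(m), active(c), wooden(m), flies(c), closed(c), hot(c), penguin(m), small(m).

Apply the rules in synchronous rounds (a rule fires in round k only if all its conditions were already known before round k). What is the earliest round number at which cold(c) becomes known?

4

Round 1: R4 [open(c) :- small(m), locked(m).]; R7 [has_feathers(m) :- wooden(m).]; R8 [mammal(m) :- visible(m), swims(m).]; R9 [large(c) :- flies(c).]; R10 [flagged(c) :- blue(m), locked(m), wooden(m).]; R12 [ready(c) :- swims(m), visible(m).]. New: open(c), has_feathers(m), mammal(m), large(c), flagged(c), ready(c).
Round 2: R2 [signed(c) :- open(c), flagged(c).]; R11 [red(m) :- ready(c), penguin(m), hot(c).]. New: signed(c), red(m).
Round 3: R5 [mammal(c) :- red(m), closed(c), large(c).]. New: mammal(c).
Round 4: R6 [cold(c) :- mammal(c).]; R13 [metal(m) :- mammal(c), signed(c).]. New: cold(c), metal(m).
cold(c) first appears in round 4.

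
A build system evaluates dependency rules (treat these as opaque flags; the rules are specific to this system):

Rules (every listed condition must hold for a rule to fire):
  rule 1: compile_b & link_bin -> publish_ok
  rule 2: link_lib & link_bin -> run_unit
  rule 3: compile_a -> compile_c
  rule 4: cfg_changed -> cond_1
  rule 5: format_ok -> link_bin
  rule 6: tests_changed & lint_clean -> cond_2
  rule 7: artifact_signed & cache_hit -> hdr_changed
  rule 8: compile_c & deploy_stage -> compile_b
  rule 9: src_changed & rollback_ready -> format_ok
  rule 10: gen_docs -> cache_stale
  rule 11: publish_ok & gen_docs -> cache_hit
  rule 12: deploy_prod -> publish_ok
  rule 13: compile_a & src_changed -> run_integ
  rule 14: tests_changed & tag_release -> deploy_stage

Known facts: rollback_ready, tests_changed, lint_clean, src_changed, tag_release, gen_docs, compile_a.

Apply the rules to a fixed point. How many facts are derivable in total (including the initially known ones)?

Round 1: rule 3 [compile_a -> compile_c]; rule 6 [tests_changed & lint_clean -> cond_2]; rule 9 [src_changed & rollback_ready -> format_ok]; rule 10 [gen_docs -> cache_stale]; rule 13 [compile_a & src_changed -> run_integ]; rule 14 [tests_changed & tag_release -> deploy_stage]. Adds compile_c, cond_2, format_ok, cache_stale, run_integ, deploy_stage.
Round 2: rule 5 [format_ok -> link_bin]; rule 8 [compile_c & deploy_stage -> compile_b]. Adds link_bin, compile_b.
Round 3: rule 1 [compile_b & link_bin -> publish_ok]. Adds publish_ok.
Round 4: rule 11 [publish_ok & gen_docs -> cache_hit]. Adds cache_hit.
Closure: {cache_hit, cache_stale, compile_a, compile_b, compile_c, cond_2, deploy_stage, format_ok, gen_docs, link_bin, lint_clean, publish_ok, rollback_ready, run_integ, src_changed, tag_release, tests_changed} — 17 facts.

17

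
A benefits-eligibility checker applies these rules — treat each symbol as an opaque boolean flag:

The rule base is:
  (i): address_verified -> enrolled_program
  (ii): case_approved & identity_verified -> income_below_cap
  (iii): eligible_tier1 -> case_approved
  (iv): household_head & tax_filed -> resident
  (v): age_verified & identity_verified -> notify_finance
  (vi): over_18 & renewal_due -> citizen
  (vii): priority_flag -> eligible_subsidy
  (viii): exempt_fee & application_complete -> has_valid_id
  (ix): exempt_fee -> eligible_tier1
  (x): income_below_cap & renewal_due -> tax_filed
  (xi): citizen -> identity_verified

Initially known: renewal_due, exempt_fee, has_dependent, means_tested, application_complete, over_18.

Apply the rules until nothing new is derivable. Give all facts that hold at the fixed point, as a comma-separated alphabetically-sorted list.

application_complete, case_approved, citizen, eligible_tier1, exempt_fee, has_dependent, has_valid_id, identity_verified, income_below_cap, means_tested, over_18, renewal_due, tax_filed

Round 1 fires (vi), (viii), (ix), giving citizen, has_valid_id, eligible_tier1.
Round 2 fires (iii), (xi), giving case_approved, identity_verified.
Round 3 fires (ii), giving income_below_cap.
Round 4 fires (x), giving tax_filed.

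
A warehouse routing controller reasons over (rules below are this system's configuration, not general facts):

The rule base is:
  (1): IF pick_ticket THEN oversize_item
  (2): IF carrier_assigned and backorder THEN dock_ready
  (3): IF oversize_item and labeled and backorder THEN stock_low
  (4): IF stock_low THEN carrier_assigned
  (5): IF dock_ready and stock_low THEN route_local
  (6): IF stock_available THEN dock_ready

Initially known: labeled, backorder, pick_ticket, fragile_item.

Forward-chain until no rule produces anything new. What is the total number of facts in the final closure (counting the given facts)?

Round 1: (1) [IF pick_ticket THEN oversize_item]. Adds oversize_item.
Round 2: (3) [IF oversize_item and labeled and backorder THEN stock_low]. Adds stock_low.
Round 3: (4) [IF stock_low THEN carrier_assigned]. Adds carrier_assigned.
Round 4: (2) [IF carrier_assigned and backorder THEN dock_ready]. Adds dock_ready.
Round 5: (5) [IF dock_ready and stock_low THEN route_local]. Adds route_local.
Closure: {backorder, carrier_assigned, dock_ready, fragile_item, labeled, oversize_item, pick_ticket, route_local, stock_low} — 9 facts.

9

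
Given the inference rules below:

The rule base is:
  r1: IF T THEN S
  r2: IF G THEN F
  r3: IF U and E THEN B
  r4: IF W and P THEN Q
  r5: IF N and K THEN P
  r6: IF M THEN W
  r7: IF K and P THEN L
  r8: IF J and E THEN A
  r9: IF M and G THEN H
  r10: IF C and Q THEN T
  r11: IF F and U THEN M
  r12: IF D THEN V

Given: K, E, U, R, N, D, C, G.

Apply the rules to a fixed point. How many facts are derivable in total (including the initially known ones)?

19

Round 1: r2 [IF G THEN F]; r3 [IF U and E THEN B]; r5 [IF N and K THEN P]; r12 [IF D THEN V]. Adds F, B, P, V.
Round 2: r7 [IF K and P THEN L]; r11 [IF F and U THEN M]. Adds L, M.
Round 3: r6 [IF M THEN W]; r9 [IF M and G THEN H]. Adds W, H.
Round 4: r4 [IF W and P THEN Q]. Adds Q.
Round 5: r10 [IF C and Q THEN T]. Adds T.
Round 6: r1 [IF T THEN S]. Adds S.
Closure: {B, C, D, E, F, G, H, K, L, M, N, P, Q, R, S, T, U, V, W} — 19 facts.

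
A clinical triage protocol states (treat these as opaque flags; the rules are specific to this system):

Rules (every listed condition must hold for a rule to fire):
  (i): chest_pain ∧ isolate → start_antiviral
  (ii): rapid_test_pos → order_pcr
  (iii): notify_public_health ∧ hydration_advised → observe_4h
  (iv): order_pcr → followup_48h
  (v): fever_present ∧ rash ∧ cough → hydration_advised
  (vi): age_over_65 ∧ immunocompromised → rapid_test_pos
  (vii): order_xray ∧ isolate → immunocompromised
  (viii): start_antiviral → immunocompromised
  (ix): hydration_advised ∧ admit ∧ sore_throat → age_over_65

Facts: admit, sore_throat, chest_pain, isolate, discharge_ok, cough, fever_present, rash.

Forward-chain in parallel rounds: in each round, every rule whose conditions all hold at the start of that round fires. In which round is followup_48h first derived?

Round 1 fires (i), (v), giving start_antiviral, hydration_advised.
Round 2 fires (viii), (ix), giving immunocompromised, age_over_65.
Round 3 fires (vi), giving rapid_test_pos.
Round 4 fires (ii), giving order_pcr.
Round 5 fires (iv), giving followup_48h.
followup_48h first appears in round 5.

5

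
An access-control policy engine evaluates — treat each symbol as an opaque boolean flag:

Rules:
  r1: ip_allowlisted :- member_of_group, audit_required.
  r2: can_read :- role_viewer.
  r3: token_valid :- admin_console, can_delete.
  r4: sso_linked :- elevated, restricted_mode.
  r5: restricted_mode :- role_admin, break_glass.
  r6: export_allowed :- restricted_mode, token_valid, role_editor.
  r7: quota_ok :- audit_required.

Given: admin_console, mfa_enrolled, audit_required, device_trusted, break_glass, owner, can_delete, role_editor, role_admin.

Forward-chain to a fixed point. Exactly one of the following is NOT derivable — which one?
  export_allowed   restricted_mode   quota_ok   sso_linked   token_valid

sso_linked

Round 1: r3 [token_valid :- admin_console, can_delete.]; r5 [restricted_mode :- role_admin, break_glass.]; r7 [quota_ok :- audit_required.]. Adds token_valid, restricted_mode, quota_ok.
Round 2: r6 [export_allowed :- restricted_mode, token_valid, role_editor.]. Adds export_allowed.
Derived: token_valid (round 1), restricted_mode (round 1), export_allowed (round 2), quota_ok (round 1). sso_linked never appears in any round.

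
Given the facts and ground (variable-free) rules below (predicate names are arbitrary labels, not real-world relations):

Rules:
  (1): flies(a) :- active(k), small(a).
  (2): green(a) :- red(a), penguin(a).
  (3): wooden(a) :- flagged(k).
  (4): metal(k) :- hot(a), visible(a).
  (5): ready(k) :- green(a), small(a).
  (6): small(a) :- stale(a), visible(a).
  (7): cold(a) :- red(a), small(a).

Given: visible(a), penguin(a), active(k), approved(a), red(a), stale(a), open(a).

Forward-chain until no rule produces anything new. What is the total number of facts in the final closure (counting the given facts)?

12

Round 1 — (2), (6), derive green(a), small(a).
Round 2 — (1), (5), (7), derive flies(a), ready(k), cold(a).
Closure: {active(k), approved(a), cold(a), flies(a), green(a), open(a), penguin(a), ready(k), red(a), small(a), stale(a), visible(a)} — 12 facts.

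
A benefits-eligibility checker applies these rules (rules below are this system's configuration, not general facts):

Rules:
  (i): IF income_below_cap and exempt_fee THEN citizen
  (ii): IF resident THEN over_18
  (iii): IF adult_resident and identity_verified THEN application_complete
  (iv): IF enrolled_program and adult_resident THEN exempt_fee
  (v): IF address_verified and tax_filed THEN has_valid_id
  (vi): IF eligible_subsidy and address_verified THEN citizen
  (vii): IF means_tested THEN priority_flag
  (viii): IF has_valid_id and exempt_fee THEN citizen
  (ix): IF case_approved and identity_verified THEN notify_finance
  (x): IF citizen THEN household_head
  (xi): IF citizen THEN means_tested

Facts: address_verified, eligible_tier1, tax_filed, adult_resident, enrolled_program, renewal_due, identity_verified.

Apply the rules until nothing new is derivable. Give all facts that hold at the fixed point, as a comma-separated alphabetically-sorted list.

Round 1: (iii) [IF adult_resident and identity_verified THEN application_complete]; (iv) [IF enrolled_program and adult_resident THEN exempt_fee]; (v) [IF address_verified and tax_filed THEN has_valid_id]. Adds application_complete, exempt_fee, has_valid_id.
Round 2: (viii) [IF has_valid_id and exempt_fee THEN citizen]. Adds citizen.
Round 3: (x) [IF citizen THEN household_head]; (xi) [IF citizen THEN means_tested]. Adds household_head, means_tested.
Round 4: (vii) [IF means_tested THEN priority_flag]. Adds priority_flag.

address_verified, adult_resident, application_complete, citizen, eligible_tier1, enrolled_program, exempt_fee, has_valid_id, household_head, identity_verified, means_tested, priority_flag, renewal_due, tax_filed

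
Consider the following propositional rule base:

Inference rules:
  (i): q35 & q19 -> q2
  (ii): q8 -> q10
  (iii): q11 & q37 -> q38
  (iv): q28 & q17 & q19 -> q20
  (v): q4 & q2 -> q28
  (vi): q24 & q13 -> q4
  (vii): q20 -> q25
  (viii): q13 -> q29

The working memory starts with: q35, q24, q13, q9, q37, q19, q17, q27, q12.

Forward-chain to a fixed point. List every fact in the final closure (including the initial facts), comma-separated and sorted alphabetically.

q12, q13, q17, q19, q2, q20, q24, q25, q27, q28, q29, q35, q37, q4, q9

Round 1 — (i), (vi), (viii), derive q2, q4, q29.
Round 2 — (v), derive q28.
Round 3 — (iv), derive q20.
Round 4 — (vii), derive q25.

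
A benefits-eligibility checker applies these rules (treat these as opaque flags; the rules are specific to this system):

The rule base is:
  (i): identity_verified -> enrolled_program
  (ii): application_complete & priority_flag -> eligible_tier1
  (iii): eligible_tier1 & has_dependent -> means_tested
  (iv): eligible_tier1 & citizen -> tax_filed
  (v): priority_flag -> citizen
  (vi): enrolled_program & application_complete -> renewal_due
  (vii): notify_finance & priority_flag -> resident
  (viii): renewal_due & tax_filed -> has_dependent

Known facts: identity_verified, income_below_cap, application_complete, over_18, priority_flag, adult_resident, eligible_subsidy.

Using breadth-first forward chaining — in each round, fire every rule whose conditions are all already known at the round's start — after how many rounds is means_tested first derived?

4

Round 1 fires (i), (ii), (v), giving enrolled_program, eligible_tier1, citizen.
Round 2 fires (iv), (vi), giving tax_filed, renewal_due.
Round 3 fires (viii), giving has_dependent.
Round 4 fires (iii), giving means_tested.
means_tested first appears in round 4.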